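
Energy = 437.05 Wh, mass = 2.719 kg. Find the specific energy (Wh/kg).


Specific energy = 437.05 Wh / 2.719 kg = 160.7 Wh/kg

160.7 Wh/kg


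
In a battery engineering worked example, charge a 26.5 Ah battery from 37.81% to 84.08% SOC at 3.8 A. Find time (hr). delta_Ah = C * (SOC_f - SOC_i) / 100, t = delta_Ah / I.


Step 1: dSOC = 84.08% - 37.81% = 46.27%
Step 2: delta_Ah = 26.5 * 46.27 / 100 = 12.262 Ah
Step 3: t = 12.262 / 3.8 = 3.227 hr

3.227 hr


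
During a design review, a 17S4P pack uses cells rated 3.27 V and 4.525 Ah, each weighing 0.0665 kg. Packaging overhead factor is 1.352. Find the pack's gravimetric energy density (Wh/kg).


Step 1: V_pack = 17 * 3.27 = 55.59 V
Step 2: C_pack = 4 * 4.525 = 18.1 Ah
Step 3: E_pack = V_pack * C_pack = 55.59 * 18.1 = 1006.2 Wh
Step 4: m_pack = 17 * 4 * 0.0665 * 1.352 = 6.1137 kg
Step 5: ED = E_pack / m_pack = 1006.2 / 6.1137 = 164.6 Wh/kg

164.6 Wh/kg


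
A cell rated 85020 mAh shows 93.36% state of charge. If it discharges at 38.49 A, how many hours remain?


Convert: C_total = 85020 mAh = 85.02 Ah
Step 1: remaining = SOC/100 * C_total = 93.36/100 * 85.02 = 79.375 Ah
Step 2: t = remaining / I = 79.375 / 38.49 = 2.062 hr

2.062 hr


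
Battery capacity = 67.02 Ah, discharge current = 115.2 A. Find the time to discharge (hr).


t = capacity / current = 67.02 / 115.2 = 0.5818 hr

0.5818 hr


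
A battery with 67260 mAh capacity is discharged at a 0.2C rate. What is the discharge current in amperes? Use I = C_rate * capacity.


Convert: capacity = 67260 mAh = 67.26 Ah
At 0.2C: I = 0.2 * 67.26 Ah = 13.452 A

13.452 A


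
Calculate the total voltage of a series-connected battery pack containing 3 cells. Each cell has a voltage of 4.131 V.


With 3 cells in series at 4.131 V each, V_pack = 12.393 V

12.393 V


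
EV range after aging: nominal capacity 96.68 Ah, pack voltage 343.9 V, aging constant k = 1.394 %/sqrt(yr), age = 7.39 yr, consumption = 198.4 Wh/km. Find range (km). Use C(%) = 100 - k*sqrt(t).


Step 1: capacity retention = 100 - 1.394 * sqrt(7.39) = 100 - 1.394 * 2.7185 = 96.21%
Step 2: C_now = 96.68 * 96.21/100 = 93.016 Ah
Step 3: E_pack = V * C_now = 343.9 * 93.016 = 31988 Wh
Step 4: range = E_pack / consumption = 31988 / 198.4 = 161.2 km

161.2 km


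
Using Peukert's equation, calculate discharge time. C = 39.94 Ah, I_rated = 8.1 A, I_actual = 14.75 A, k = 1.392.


Step 1: t_rated = C / I_rated = 39.94 / 8.1 = 4.9309 hr
Step 2: ratio = 8.1 / 14.75 = 0.54915
Step 3: ratio^k = 0.54915^1.392 = 0.43416
Step 4: t = t_rated * ratio^k = 4.9309 * 0.43416 = 2.141 hr

2.141 hr


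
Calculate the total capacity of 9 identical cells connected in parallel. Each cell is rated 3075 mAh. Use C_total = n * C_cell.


Convert: C_cell = 3075 mAh = 3.075 Ah
C_total = 9 * 3.075 = 27.675 Ah

27.675 Ah


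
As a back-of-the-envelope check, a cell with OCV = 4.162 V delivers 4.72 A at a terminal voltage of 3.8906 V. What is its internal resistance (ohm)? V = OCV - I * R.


R = (OCV - V) / I = (4.162 - 3.8906) / 4.72 = 0.05750 ohm

0.05750 ohm


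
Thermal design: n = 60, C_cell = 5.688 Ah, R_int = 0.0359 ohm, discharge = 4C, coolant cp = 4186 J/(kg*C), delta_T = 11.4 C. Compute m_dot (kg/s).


Step 1: I = 4 * 5.688 = 22.752 A
Step 2: Q_cell = I^2 * R = 22.752^2 * 0.0359 = 18.584 W
Step 3: Q_total = 60 * 18.584 = 1115 W
Step 4: m_dot = Q_total / (cp * dT) = 1115 / (4186 * 11.4) = 0.02337 kg/s

0.02337 kg/s


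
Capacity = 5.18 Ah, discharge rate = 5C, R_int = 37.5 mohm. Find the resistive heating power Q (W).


Convert: R = 37.5 mohm = 0.0375 ohm
Step 1: I = C_rate * capacity = 5 * 5.18 = 25.9 A
Step 2: Q = I^2 * R = 25.9^2 * 0.0375 = 670.81 * 0.0375 = 25.16 W

25.16 W


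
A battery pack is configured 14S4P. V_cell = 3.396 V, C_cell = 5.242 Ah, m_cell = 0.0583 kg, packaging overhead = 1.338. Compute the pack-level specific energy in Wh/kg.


Step 1: V_pack = 14 * 3.396 = 47.544 V
Step 2: C_pack = 4 * 5.242 = 20.968 Ah
Step 3: E_pack = V_pack * C_pack = 47.544 * 20.968 = 996.9 Wh
Step 4: m_pack = 14 * 4 * 0.0583 * 1.338 = 4.3683 kg
Step 5: ED = E_pack / m_pack = 996.9 / 4.3683 = 228.2 Wh/kg

228.2 Wh/kg


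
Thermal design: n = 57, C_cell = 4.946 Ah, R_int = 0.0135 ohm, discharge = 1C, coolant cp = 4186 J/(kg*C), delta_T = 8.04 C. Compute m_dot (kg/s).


Step 1: I = 1 * 4.946 = 4.946 A
Step 2: Q_cell = I^2 * R = 4.946^2 * 0.0135 = 0.33025 W
Step 3: Q_total = 57 * 0.33025 = 18.824 W
Step 4: m_dot = Q_total / (cp * dT) = 18.824 / (4186 * 8.04) = 5.593e-04 kg/s

5.593e-04 kg/s


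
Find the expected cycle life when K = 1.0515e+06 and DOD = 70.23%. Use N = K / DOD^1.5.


DOD^1.5 = 588.55
N = K / DOD^1.5 = 1.0515e+06 / 588.55 = 1787

1787 cycles


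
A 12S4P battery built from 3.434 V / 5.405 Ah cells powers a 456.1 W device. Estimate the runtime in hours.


Step 1: E_pack = Ns * V_cell * Np * C_cell = 12 * 3.434 * 4 * 5.405 = 890.92 Wh
Step 2: t = E_pack / P = 890.92 / 456.1 = 1.953 hr

1.953 hr


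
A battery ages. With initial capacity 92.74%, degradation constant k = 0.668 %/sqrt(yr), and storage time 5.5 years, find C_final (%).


Step 1: sqrt(5.5 yr) = 2.3452
Step 2: drop = 0.668 * 2.3452 = 1.5666
Step 3: C_final = 92.74 - 1.5666 = 91.17%

91.17%


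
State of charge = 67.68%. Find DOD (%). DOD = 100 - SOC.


DOD = 100 - SOC = 100 - 67.68 = 32.32%

32.32%


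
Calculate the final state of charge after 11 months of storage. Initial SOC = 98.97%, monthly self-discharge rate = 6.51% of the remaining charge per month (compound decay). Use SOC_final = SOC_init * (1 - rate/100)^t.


Monthly retention factor = 1 - 6.51/100 = 0.9349
Over 11 months: factor^11 = 0.47689
SOC_final = 98.97 * 0.47689 = 47.20%

47.20%


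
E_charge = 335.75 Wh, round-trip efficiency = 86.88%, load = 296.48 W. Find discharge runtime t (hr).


Step 1: E_discharge = eta/100 * E_charge = 86.88/100 * 335.75 = 291.7 Wh
Step 2: t = E_discharge / P = 291.7 / 296.48 = 0.9839 hr

0.9839 hr


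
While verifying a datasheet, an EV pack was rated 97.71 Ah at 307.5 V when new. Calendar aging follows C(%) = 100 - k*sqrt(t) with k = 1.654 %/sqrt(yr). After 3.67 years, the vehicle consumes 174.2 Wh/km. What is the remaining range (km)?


Step 1: capacity retention = 100 - 1.654 * sqrt(3.67) = 100 - 1.654 * 1.9157 = 96.831%
Step 2: C_now = 97.71 * 96.831/100 = 94.614 Ah
Step 3: E_pack = V * C_now = 307.5 * 94.614 = 29094 Wh
Step 4: range = E_pack / consumption = 29094 / 174.2 = 167.0 km

167.0 km


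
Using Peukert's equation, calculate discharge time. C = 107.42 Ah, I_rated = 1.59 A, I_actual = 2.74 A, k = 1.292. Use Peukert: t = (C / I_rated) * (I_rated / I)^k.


Step 1: t_rated = C / I_rated = 107.42 / 1.59 = 67.56 hr
Step 2: ratio = 1.59 / 2.74 = 0.58029
Step 3: ratio^k = 0.58029^1.292 = 0.49503
Step 4: t = t_rated * ratio^k = 67.56 * 0.49503 = 33.44 hr

33.44 hr


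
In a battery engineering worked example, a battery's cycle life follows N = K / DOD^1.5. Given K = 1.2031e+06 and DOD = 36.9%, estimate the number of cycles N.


DOD^1.5 = 224.15
N = K / DOD^1.5 = 1.2031e+06 / 224.15 = 5367

5367 cycles


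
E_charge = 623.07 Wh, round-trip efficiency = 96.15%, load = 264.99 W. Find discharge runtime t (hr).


Step 1: E_discharge = eta/100 * E_charge = 96.15/100 * 623.07 = 599.08 Wh
Step 2: t = E_discharge / P = 599.08 / 264.99 = 2.261 hr

2.261 hr


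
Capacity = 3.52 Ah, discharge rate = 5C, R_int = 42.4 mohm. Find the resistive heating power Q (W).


Convert: R = 42.4 mohm = 0.0424 ohm
Step 1: I = C_rate * capacity = 5 * 3.52 = 17.6 A
Step 2: Q = I^2 * R = 17.6^2 * 0.0424 = 309.76 * 0.0424 = 13.13 W

13.13 W


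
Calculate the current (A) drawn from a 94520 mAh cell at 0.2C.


Convert: capacity = 94520 mAh = 94.52 Ah
At 0.2C: I = 0.2 * 94.52 Ah = 18.904 A

18.904 A


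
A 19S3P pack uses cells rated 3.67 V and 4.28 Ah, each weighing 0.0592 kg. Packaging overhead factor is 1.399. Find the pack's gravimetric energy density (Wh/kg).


Step 1: V_pack = 19 * 3.67 = 69.73 V
Step 2: C_pack = 3 * 4.28 = 12.84 Ah
Step 3: E_pack = V_pack * C_pack = 69.73 * 12.84 = 895.33 Wh
Step 4: m_pack = 19 * 3 * 0.0592 * 1.399 = 4.7208 kg
Step 5: ED = E_pack / m_pack = 895.33 / 4.7208 = 189.7 Wh/kg

189.7 Wh/kg


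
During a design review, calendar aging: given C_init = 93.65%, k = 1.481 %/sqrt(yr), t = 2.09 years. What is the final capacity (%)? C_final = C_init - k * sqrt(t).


Step 1: sqrt(2.09 yr) = 1.4457
Step 2: drop = 1.481 * 1.4457 = 2.1411
Step 3: C_final = 93.65 - 2.1411 = 91.51%

91.51%


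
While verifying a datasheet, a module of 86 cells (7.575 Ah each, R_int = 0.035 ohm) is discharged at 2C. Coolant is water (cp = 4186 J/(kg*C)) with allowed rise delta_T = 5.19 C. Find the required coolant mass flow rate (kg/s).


Step 1: I = 2 * 7.575 = 15.15 A
Step 2: Q_cell = I^2 * R = 15.15^2 * 0.035 = 8.0333 W
Step 3: Q_total = 86 * 8.0333 = 690.86 W
Step 4: m_dot = Q_total / (cp * dT) = 690.86 / (4186 * 5.19) = 0.03180 kg/s

0.03180 kg/s


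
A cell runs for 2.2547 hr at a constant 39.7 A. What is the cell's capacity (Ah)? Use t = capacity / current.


C = I * t = 39.7 * 2.2547 = 89.51 Ah

89.51 Ah


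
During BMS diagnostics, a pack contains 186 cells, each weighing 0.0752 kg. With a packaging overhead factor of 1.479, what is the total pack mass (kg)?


m_pack = n * m_cell * overhead = 186 * 0.0752 * 1.479 = 20.69 kg

20.69 kg


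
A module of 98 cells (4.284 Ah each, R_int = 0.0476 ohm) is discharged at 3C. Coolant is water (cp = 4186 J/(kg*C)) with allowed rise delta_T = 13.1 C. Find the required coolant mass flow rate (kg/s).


Step 1: I = 3 * 4.284 = 12.852 A
Step 2: Q_cell = I^2 * R = 12.852^2 * 0.0476 = 7.8623 W
Step 3: Q_total = 98 * 7.8623 = 770.51 W
Step 4: m_dot = Q_total / (cp * dT) = 770.51 / (4186 * 13.1) = 0.01405 kg/s

0.01405 kg/s


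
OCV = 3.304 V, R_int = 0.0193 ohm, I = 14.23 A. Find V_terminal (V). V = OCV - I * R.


V = OCV - I*R = 3.304 - 14.23 * 0.0193 = 3.029 V

3.029 V


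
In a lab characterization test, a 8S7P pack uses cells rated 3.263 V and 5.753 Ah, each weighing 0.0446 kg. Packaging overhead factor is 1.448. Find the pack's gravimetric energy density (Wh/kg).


Step 1: V_pack = 8 * 3.263 = 26.104 V
Step 2: C_pack = 7 * 5.753 = 40.271 Ah
Step 3: E_pack = V_pack * C_pack = 26.104 * 40.271 = 1051.2 Wh
Step 4: m_pack = 8 * 7 * 0.0446 * 1.448 = 3.6165 kg
Step 5: ED = E_pack / m_pack = 1051.2 / 3.6165 = 290.7 Wh/kg

290.7 Wh/kg


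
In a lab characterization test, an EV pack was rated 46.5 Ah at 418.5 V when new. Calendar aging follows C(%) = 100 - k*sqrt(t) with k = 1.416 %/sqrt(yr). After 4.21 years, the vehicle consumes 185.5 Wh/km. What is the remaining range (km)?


Step 1: capacity retention = 100 - 1.416 * sqrt(4.21) = 100 - 1.416 * 2.0518 = 97.095%
Step 2: C_now = 46.5 * 97.095/100 = 45.149 Ah
Step 3: E_pack = V * C_now = 418.5 * 45.149 = 18895 Wh
Step 4: range = E_pack / consumption = 18895 / 185.5 = 101.9 km

101.9 km


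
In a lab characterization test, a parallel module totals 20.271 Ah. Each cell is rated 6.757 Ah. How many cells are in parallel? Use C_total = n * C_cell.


n = C_total / C_cell = 20.271 / 6.757 = 3

3


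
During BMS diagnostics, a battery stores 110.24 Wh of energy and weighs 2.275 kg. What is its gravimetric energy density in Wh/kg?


Specific energy = 110.24 Wh / 2.275 kg = 48.46 Wh/kg

48.46 Wh/kg


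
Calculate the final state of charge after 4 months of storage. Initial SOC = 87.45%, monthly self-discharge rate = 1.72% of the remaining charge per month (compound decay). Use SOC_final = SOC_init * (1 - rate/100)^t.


decay = (1 - 1.72/100)^4 = 0.93295
SOC_final = 87.45 * 0.93295 = 81.59%

81.59%


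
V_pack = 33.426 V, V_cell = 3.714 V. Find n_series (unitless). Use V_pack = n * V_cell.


n = V_pack / V_cell = 33.426 / 3.714 = 9

9


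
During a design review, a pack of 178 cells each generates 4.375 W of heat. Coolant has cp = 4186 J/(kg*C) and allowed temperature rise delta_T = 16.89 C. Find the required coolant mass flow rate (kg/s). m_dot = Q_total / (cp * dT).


Q_total = 178 * 4.375 = 778.75 W
m_dot = Q_total / (cp * dT) = 778.75 / (4186 * 16.89) = 0.01101 kg/s

0.01101 kg/s


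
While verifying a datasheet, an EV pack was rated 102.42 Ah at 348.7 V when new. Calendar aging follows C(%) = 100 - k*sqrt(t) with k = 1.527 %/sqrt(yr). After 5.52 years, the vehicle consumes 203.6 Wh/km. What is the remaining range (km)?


Step 1: capacity retention = 100 - 1.527 * sqrt(5.52) = 100 - 1.527 * 2.3495 = 96.412%
Step 2: C_now = 102.42 * 96.412/100 = 98.745 Ah
Step 3: E_pack = V * C_now = 348.7 * 98.745 = 34432 Wh
Step 4: range = E_pack / consumption = 34432 / 203.6 = 169.1 km

169.1 km


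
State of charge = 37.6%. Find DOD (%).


Complement of SOC: DOD = 100% - 37.6% = 62.4%

62.4%


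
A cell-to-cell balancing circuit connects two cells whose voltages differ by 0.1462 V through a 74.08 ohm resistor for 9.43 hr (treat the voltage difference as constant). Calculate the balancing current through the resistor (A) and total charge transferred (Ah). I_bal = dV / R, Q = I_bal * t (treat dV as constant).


I_bal = dV / R = 0.1462 / 74.08 = 0.0019735 A
Q = I_bal * t = 0.0019735 * 9.43 = 0.01861 Ah

I=0.0019735 A, Q=0.01861 Ah


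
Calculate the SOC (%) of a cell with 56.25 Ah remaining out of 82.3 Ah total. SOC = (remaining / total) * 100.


SOC% = 56.25 / 82.3 * 100 = 68.35%

68.35%


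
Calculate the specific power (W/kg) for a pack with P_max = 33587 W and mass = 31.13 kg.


SP = P / m = 33587 / 31.13 = 1079 W/kg

1079 W/kg


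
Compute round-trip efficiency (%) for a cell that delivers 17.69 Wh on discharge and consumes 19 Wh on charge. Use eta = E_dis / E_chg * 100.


eta_e = E_dis / E_chg * 100 = 17.69 / 19 * 100 = 93.11%

93.11%


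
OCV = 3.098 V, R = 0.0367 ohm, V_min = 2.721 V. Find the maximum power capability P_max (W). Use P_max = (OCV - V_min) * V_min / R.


dV = OCV - V_min = 0.377 V (so I_max = dV / R)
P_max = dV * V_min / R = 0.377 * 2.721 / 0.0367 = 27.95 W

27.95 W


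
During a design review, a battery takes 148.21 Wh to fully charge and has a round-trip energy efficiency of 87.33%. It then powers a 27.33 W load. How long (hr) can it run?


Step 1: E_discharge = eta/100 * E_charge = 87.33/100 * 148.21 = 129.43 Wh
Step 2: t = E_discharge / P = 129.43 / 27.33 = 4.736 hr

4.736 hr


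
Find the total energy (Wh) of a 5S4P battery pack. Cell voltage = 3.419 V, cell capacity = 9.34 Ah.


E = Ns * Vcell * Np * Ccell = 5 * 3.419 * 4 * 9.34 = 638.7 Wh

638.7 Wh


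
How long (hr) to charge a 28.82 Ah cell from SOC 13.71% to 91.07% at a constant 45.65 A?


delta_Ah = 28.82 * (91.07 - 13.71) / 100 = 22.295 Ah
t = delta_Ah / I = 22.295 / 45.65 = 0.4884 hr

0.4884 hr


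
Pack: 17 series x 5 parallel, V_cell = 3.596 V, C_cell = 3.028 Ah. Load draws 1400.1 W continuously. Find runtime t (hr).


Step 1: E_pack = Ns * V_cell * Np * C_cell = 17 * 3.596 * 5 * 3.028 = 925.54 Wh
Step 2: t = E_pack / P = 925.54 / 1400.1 = 0.6611 hr

0.6611 hr


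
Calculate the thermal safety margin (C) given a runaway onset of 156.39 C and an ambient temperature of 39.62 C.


margin = T_onset - T_ambient = 156.39 - 39.62 = 116.77 C

116.77 C


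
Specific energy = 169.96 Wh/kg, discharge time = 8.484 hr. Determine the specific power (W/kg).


P_specific = E / t = 169.96 / 8.484 = 20.03 W/kg

20.03 W/kg


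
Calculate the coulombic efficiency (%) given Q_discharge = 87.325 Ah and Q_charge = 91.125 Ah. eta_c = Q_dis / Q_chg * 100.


eta_c = Q_dis / Q_chg * 100 = 87.325 / 91.125 * 100 = 95.83%

95.83%


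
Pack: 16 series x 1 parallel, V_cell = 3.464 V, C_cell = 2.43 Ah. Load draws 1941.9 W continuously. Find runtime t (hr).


Step 1: E_pack = Ns * V_cell * Np * C_cell = 16 * 3.464 * 1 * 2.43 = 134.68 Wh
Step 2: t = E_pack / P = 134.68 / 1941.9 = 0.06935 hr

0.06935 hr


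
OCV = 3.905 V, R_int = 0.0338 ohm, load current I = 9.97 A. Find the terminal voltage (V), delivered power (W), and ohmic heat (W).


Step 1: V_terminal = OCV - I*R = 3.905 - 9.97 * 0.0338 = 3.568 V
Step 2: P_out = V_terminal * I = 3.568 * 9.97 = 35.57 W
Step 3: Q = I^2 * R = 9.97^2 * 0.0338 = 3.360 W

V=3.568 V, P=35.57 W, Q=3.360 W


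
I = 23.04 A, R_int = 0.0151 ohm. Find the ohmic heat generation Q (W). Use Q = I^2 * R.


Q = I^2 * R = 23.04^2 * 0.0151 = 8.016 W

8.016 W


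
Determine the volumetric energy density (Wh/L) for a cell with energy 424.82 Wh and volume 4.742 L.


ED = E / V = 424.82 / 4.742 = 89.59 Wh/L

89.59 Wh/L


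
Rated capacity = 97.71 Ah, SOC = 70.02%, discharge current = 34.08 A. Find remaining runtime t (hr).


Step 1: remaining = SOC/100 * C_total = 70.02/100 * 97.71 = 68.417 Ah
Step 2: t = remaining / I = 68.417 / 34.08 = 2.008 hr

2.008 hr


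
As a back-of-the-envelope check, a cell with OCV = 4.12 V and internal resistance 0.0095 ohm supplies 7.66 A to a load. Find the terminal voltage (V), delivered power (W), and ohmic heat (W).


Step 1: V_terminal = OCV - I*R = 4.12 - 7.66 * 0.0095 = 4.0472 V
Step 2: P_out = V_terminal * I = 4.0472 * 7.66 = 31.00 W
Step 3: Q = I^2 * R = 7.66^2 * 0.0095 = 0.5574 W

V=4.0472 V, P=31.00 W, Q=0.5574 W


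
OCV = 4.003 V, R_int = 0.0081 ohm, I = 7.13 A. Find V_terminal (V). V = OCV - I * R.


V = OCV - I*R = 4.003 - 7.13 * 0.0081 = 3.945 V

3.945 V


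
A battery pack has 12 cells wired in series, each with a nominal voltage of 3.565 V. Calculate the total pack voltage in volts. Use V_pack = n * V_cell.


With 12 cells in series at 3.565 V each, V_pack = 42.78 V

42.78 V


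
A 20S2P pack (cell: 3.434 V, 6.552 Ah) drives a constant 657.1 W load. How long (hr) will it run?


Step 1: E_pack = Ns * V_cell * Np * C_cell = 20 * 3.434 * 2 * 6.552 = 899.98 Wh
Step 2: t = E_pack / P = 899.98 / 657.1 = 1.370 hr

1.370 hr


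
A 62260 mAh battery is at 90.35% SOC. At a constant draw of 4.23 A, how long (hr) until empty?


Convert: C_total = 62260 mAh = 62.26 Ah
Step 1: remaining = SOC/100 * C_total = 90.35/100 * 62.26 = 56.252 Ah
Step 2: t = remaining / I = 56.252 / 4.23 = 13.30 hr

13.30 hr


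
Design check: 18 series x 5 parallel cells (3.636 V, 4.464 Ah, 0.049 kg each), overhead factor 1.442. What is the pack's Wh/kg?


Step 1: V_pack = 18 * 3.636 = 65.448 V
Step 2: C_pack = 5 * 4.464 = 22.32 Ah
Step 3: E_pack = V_pack * C_pack = 65.448 * 22.32 = 1460.8 Wh
Step 4: m_pack = 18 * 5 * 0.049 * 1.442 = 6.3592 kg
Step 5: ED = E_pack / m_pack = 1460.8 / 6.3592 = 229.7 Wh/kg

229.7 Wh/kg


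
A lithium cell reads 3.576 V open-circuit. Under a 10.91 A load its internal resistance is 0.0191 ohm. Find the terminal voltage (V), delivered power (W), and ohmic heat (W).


Step 1: V_terminal = OCV - I*R = 3.576 - 10.91 * 0.0191 = 3.3676 V
Step 2: P_out = V_terminal * I = 3.3676 * 10.91 = 36.74 W
Step 3: Q = I^2 * R = 10.91^2 * 0.0191 = 2.273 W

V=3.3676 V, P=36.74 W, Q=2.273 W


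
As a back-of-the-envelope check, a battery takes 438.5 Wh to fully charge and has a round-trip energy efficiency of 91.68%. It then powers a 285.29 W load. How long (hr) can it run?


Step 1: E_discharge = eta/100 * E_charge = 91.68/100 * 438.5 = 402.02 Wh
Step 2: t = E_discharge / P = 402.02 / 285.29 = 1.409 hr

1.409 hr


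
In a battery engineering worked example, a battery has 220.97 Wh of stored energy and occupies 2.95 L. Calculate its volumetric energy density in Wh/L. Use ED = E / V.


ED = E / V = 220.97 / 2.95 = 74.91 Wh/L

74.91 Wh/L


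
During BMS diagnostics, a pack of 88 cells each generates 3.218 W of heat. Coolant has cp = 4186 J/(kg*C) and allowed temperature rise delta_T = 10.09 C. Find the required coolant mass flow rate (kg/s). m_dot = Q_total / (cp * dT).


Step 1: Total heat Q = 88 * 3.218 W = 283.18 W
Step 2: denom = cp * dT = 4186 * 10.09 = 42237
Step 3: m_dot = 283.18 / 42237 = 0.006705 kg/s

0.006705 kg/s


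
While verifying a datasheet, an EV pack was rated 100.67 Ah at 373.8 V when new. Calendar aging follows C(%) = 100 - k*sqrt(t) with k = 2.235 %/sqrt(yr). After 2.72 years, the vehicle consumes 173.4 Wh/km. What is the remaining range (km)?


Step 1: capacity retention = 100 - 2.235 * sqrt(2.72) = 100 - 2.235 * 1.6492 = 96.314%
Step 2: C_now = 100.67 * 96.314/100 = 96.959 Ah
Step 3: E_pack = V * C_now = 373.8 * 96.959 = 36243 Wh
Step 4: range = E_pack / consumption = 36243 / 173.4 = 209.0 km

209.0 km


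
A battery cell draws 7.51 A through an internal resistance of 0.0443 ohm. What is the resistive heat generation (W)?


I^2 = 56.4
Q = 56.4 * 0.0443 = 2.499 W

2.499 W


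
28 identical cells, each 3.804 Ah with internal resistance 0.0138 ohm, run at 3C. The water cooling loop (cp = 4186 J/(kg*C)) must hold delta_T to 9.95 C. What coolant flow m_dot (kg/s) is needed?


Step 1: I = 3 * 3.804 = 11.412 A
Step 2: Q_cell = I^2 * R = 11.412^2 * 0.0138 = 1.7972 W
Step 3: Q_total = 28 * 1.7972 = 50.322 W
Step 4: m_dot = Q_total / (cp * dT) = 50.322 / (4186 * 9.95) = 0.001208 kg/s

0.001208 kg/s


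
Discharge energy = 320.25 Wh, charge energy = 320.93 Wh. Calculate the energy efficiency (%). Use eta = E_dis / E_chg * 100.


Round-trip efficiency = 320.25/320.93 * 100% = 99.79%

99.79%


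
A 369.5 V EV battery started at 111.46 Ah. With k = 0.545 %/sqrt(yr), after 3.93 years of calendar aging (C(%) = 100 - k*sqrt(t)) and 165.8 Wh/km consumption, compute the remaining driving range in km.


Step 1: capacity retention = 100 - 0.545 * sqrt(3.93) = 100 - 0.545 * 1.9824 = 98.92%
Step 2: C_now = 111.46 * 98.92/100 = 110.26 Ah
Step 3: E_pack = V * C_now = 369.5 * 110.26 = 40741 Wh
Step 4: range = E_pack / consumption = 40741 / 165.8 = 245.7 km

245.7 km


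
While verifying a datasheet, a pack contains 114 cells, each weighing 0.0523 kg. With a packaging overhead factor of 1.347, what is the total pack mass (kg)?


m_pack = n * m_cell * overhead = 114 * 0.0523 * 1.347 = 8.031 kg

8.031 kg


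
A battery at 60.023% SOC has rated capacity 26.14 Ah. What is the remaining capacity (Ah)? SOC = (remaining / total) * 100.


remaining = SOC / 100 * total = 60.023 / 100 * 26.14 = 15.69 Ah

15.69 Ah


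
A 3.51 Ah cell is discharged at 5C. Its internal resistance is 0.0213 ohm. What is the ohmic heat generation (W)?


Step 1: I = C_rate * capacity = 5 * 3.51 = 17.55 A
Step 2: Q = I^2 * R = 17.55^2 * 0.0213 = 308 * 0.0213 = 6.560 W

6.560 W


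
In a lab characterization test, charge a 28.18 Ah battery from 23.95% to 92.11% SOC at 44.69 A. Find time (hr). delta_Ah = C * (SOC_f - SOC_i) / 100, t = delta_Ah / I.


delta_Ah = 28.18 * (92.11 - 23.95) / 100 = 19.207 Ah
t = delta_Ah / I = 19.207 / 44.69 = 0.4298 hr

0.4298 hr


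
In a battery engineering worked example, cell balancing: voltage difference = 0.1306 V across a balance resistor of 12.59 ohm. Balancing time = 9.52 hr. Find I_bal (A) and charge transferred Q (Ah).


I_bal = dV / R = 0.1306 / 12.59 = 0.010373 A
Q = I_bal * t = 0.010373 * 9.52 = 0.09875 Ah

I=0.010373 A, Q=0.09875 Ah


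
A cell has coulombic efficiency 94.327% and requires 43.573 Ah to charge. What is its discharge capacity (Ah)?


Q_dis = eta/100 * Q_chg = 94.327/100 * 43.573 = 41.10 Ah

41.10 Ah


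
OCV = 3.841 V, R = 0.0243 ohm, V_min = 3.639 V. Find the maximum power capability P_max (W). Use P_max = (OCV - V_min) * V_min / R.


dV = OCV - V_min = 0.202 V (so I_max = dV / R)
P_max = dV * V_min / R = 0.202 * 3.639 / 0.0243 = 30.25 W

30.25 W


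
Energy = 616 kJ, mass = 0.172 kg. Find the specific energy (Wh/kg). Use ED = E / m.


Convert: E = 616 kJ = 171.11 Wh
ED = E / m = 171.11 / 0.172 = 994.8 Wh/kg

994.8 Wh/kg


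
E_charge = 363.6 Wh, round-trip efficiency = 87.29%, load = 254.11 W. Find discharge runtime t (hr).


Step 1: E_discharge = eta/100 * E_charge = 87.29/100 * 363.6 = 317.39 Wh
Step 2: t = E_discharge / P = 317.39 / 254.11 = 1.249 hr

1.249 hr


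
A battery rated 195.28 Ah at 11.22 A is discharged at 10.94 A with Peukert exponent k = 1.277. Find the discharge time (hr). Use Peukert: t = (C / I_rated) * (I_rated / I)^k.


Step 1: t_rated = C / I_rated = 195.28 / 11.22 = 17.405 hr
Step 2: ratio = 11.22 / 10.94 = 1.0256
Step 3: ratio^k = 1.0256^1.277 = 1.0328
Step 4: t = t_rated * ratio^k = 17.405 * 1.0328 = 17.98 hr

17.98 hr


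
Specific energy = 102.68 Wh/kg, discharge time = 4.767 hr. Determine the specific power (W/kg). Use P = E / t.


P_specific = E / t = 102.68 / 4.767 = 21.54 W/kg

21.54 W/kg


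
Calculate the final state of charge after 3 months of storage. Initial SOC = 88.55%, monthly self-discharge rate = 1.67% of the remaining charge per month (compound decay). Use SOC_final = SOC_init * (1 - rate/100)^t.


decay = (1 - 1.67/100)^3 = 0.95073
SOC_final = 88.55 * 0.95073 = 84.19%

84.19%


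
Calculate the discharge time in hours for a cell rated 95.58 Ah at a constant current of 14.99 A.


Runtime = 95.58 Ah / 14.99 A = 6.376 hr

6.376 hr


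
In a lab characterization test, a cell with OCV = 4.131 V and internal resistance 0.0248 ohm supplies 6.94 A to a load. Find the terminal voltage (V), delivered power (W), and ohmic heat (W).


Step 1: V_terminal = OCV - I*R = 4.131 - 6.94 * 0.0248 = 3.9589 V
Step 2: P_out = V_terminal * I = 3.9589 * 6.94 = 27.47 W
Step 3: Q = I^2 * R = 6.94^2 * 0.0248 = 1.194 W

V=3.9589 V, P=27.47 W, Q=1.194 W


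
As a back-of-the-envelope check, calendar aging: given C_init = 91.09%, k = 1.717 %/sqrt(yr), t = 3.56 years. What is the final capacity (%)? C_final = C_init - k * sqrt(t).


sqrt(t) = sqrt(3.56) = 1.8868
C_final = 91.09 - 1.717 * 1.8868 = 87.85%

87.85%


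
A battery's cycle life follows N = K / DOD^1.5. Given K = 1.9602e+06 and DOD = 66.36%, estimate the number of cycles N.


DOD^1.5 = 540.58
N = K / DOD^1.5 = 1.9602e+06 / 540.58 = 3626

3626 cycles


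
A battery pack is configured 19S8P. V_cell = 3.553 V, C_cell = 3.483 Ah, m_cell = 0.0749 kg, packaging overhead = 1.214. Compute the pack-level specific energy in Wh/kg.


Step 1: V_pack = 19 * 3.553 = 67.507 V
Step 2: C_pack = 8 * 3.483 = 27.864 Ah
Step 3: E_pack = V_pack * C_pack = 67.507 * 27.864 = 1881 Wh
Step 4: m_pack = 19 * 8 * 0.0749 * 1.214 = 13.821 kg
Step 5: ED = E_pack / m_pack = 1881 / 13.821 = 136.1 Wh/kg

136.1 Wh/kg


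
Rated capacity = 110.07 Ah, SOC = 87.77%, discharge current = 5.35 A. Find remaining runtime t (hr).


Step 1: remaining = SOC/100 * C_total = 87.77/100 * 110.07 = 96.608 Ah
Step 2: t = remaining / I = 96.608 / 5.35 = 18.06 hr

18.06 hr


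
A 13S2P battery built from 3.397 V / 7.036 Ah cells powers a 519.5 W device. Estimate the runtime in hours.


Step 1: E_pack = Ns * V_cell * Np * C_cell = 13 * 3.397 * 2 * 7.036 = 621.43 Wh
Step 2: t = E_pack / P = 621.43 / 519.5 = 1.196 hr

1.196 hr


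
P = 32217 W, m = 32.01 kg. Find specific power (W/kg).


Specific power = 32217 W / 32.01 kg = 1006 W/kg

1006 W/kg


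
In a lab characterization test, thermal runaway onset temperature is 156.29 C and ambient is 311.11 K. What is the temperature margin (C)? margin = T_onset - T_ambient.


Convert: T_ambient = 311.11 K = 37.96 C
margin = 156.29 - 37.96 = 118.33 C

118.33 C


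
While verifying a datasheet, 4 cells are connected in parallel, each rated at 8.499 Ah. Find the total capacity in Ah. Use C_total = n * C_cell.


Parallel capacities add: 4 * 8.499 Ah = 33.996 Ah

33.996 Ah


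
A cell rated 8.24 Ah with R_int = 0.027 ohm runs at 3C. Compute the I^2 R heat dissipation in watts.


Step 1: I = C_rate * capacity = 3 * 8.24 = 24.72 A
Step 2: Q = I^2 * R = 24.72^2 * 0.027 = 611.08 * 0.027 = 16.50 W

16.50 W


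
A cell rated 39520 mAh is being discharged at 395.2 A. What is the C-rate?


Convert: capacity = 39520 mAh = 39.52 Ah
C_rate = I / capacity = 395.2 / 39.52 = 10C

10C


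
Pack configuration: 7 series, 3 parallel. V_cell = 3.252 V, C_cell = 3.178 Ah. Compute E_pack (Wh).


V_pack = 7 * 3.252 = 22.764 V
C_pack = 3 * 3.178 = 9.534 Ah
E = V_pack * C_pack = 22.764 * 9.534 = 217.0 Wh

217.0 Wh


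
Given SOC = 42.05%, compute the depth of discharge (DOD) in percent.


DOD = 100 - SOC = 100 - 42.05 = 57.95%

57.95%


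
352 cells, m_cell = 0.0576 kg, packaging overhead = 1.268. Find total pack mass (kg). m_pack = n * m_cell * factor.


m_pack = n * m_cell * overhead = 352 * 0.0576 * 1.268 = 25.71 kg

25.71 kg


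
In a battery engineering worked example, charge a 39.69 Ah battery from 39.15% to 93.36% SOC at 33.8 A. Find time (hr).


delta_Ah = 39.69 * (93.36 - 39.15) / 100 = 21.516 Ah
t = delta_Ah / I = 21.516 / 33.8 = 0.6366 hr

0.6366 hr


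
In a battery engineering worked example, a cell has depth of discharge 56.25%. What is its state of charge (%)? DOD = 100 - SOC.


SOC = 100 - DOD = 100 - 56.25 = 43.75%

43.75%


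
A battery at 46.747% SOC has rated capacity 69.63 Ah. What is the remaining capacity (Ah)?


remaining = SOC / 100 * total = 46.747 / 100 * 69.63 = 32.55 Ah

32.55 Ah


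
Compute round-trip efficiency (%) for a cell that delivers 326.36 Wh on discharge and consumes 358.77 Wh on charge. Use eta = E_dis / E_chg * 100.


eta_e = E_dis / E_chg * 100 = 326.36 / 358.77 * 100 = 90.97%

90.97%


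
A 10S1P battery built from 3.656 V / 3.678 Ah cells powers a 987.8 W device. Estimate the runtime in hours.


Step 1: E_pack = Ns * V_cell * Np * C_cell = 10 * 3.656 * 1 * 3.678 = 134.47 Wh
Step 2: t = E_pack / P = 134.47 / 987.8 = 0.1361 hr

0.1361 hr


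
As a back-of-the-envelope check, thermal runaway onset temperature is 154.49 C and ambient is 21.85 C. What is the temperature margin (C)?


Safety margin = 154.49 C - 21.85 C = 132.64 C

132.64 C


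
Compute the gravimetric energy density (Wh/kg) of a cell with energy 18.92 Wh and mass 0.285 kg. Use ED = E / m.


Specific energy = 18.92 Wh / 0.285 kg = 66.39 Wh/kg

66.39 Wh/kg


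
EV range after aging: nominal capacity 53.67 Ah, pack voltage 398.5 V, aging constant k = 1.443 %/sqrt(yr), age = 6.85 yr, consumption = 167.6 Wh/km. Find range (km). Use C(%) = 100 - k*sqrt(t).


Step 1: capacity retention = 100 - 1.443 * sqrt(6.85) = 100 - 1.443 * 2.6173 = 96.223%
Step 2: C_now = 53.67 * 96.223/100 = 51.643 Ah
Step 3: E_pack = V * C_now = 398.5 * 51.643 = 20580 Wh
Step 4: range = E_pack / consumption = 20580 / 167.6 = 122.8 km

122.8 km


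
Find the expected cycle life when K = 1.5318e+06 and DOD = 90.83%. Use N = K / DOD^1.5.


Step 1: DOD^1.5 = 90.83^1.5 = 865.65
Step 2: N = 1.5318e+06 / 865.65 = 1770 cycles

1770 cycles


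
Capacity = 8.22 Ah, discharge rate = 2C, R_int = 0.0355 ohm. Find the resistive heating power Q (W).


Step 1: I = C_rate * capacity = 2 * 8.22 = 16.44 A
Step 2: Q = I^2 * R = 16.44^2 * 0.0355 = 270.27 * 0.0355 = 9.595 W

9.595 W


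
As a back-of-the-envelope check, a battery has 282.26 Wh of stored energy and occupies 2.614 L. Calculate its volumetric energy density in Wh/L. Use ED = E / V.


ED = E / V = 282.26 / 2.614 = 108.0 Wh/L

108.0 Wh/L


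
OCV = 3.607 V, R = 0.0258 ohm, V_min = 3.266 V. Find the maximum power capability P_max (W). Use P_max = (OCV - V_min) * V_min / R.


P_max = (OCV - V_min) * V_min / R = (3.607 - 3.266) * 3.266 / 0.0258 = 0.341 * 3.266 / 0.0258 = 43.17 W

43.17 W


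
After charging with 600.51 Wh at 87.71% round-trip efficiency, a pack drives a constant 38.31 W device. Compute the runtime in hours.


Step 1: E_discharge = eta/100 * E_charge = 87.71/100 * 600.51 = 526.71 Wh
Step 2: t = E_discharge / P = 526.71 / 38.31 = 13.75 hr

13.75 hr


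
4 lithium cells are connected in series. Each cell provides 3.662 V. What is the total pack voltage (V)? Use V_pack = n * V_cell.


With 4 cells in series at 3.662 V each, V_pack = 14.648 V

14.648 V


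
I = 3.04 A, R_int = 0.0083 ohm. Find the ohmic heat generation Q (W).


Q = I^2 * R = 3.04^2 * 0.0083 = 0.07671 W

0.07671 W


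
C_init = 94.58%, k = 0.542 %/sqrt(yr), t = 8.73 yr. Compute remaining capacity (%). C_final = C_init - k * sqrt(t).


Step 1: sqrt(8.73 yr) = 2.9547
Step 2: drop = 0.542 * 2.9547 = 1.6014
Step 3: C_final = 94.58 - 1.6014 = 92.98%

92.98%


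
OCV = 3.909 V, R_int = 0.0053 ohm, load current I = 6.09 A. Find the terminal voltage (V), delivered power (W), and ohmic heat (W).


Step 1: V_terminal = OCV - I*R = 3.909 - 6.09 * 0.0053 = 3.8767 V
Step 2: P_out = V_terminal * I = 3.8767 * 6.09 = 23.61 W
Step 3: Q = I^2 * R = 6.09^2 * 0.0053 = 0.1966 W

V=3.8767 V, P=23.61 W, Q=0.1966 W


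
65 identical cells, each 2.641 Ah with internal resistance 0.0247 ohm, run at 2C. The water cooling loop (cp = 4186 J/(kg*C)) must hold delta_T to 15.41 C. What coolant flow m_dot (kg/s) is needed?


Step 1: I = 2 * 2.641 = 5.282 A
Step 2: Q_cell = I^2 * R = 5.282^2 * 0.0247 = 0.68912 W
Step 3: Q_total = 65 * 0.68912 = 44.793 W
Step 4: m_dot = Q_total / (cp * dT) = 44.793 / (4186 * 15.41) = 6.944e-04 kg/s

6.944e-04 kg/s


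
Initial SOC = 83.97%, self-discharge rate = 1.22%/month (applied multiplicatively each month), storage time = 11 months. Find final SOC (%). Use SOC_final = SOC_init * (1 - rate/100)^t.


Monthly retention factor = 1 - 1.22/100 = 0.9878
Over 11 months: factor^11 = 0.87369
SOC_final = 83.97 * 0.87369 = 73.36%

73.36%


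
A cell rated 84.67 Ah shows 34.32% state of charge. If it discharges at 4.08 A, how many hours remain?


Step 1: remaining = SOC/100 * C_total = 34.32/100 * 84.67 = 29.059 Ah
Step 2: t = remaining / I = 29.059 / 4.08 = 7.122 hr

7.122 hr


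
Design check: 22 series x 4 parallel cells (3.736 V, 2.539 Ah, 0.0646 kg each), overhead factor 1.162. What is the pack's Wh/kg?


Step 1: V_pack = 22 * 3.736 = 82.192 V
Step 2: C_pack = 4 * 2.539 = 10.156 Ah
Step 3: E_pack = V_pack * C_pack = 82.192 * 10.156 = 834.74 Wh
Step 4: m_pack = 22 * 4 * 0.0646 * 1.162 = 6.6057 kg
Step 5: ED = E_pack / m_pack = 834.74 / 6.6057 = 126.4 Wh/kg

126.4 Wh/kg


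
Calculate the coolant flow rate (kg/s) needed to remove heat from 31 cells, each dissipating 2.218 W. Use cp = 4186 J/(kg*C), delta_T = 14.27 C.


Step 1: Total heat Q = 31 * 2.218 W = 68.758 W
Step 2: denom = cp * dT = 4186 * 14.27 = 59734
Step 3: m_dot = 68.758 / 59734 = 0.001151 kg/s

0.001151 kg/s


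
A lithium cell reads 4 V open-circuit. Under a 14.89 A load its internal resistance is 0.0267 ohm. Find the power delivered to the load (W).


Step 1: V_terminal = OCV - I*R = 4 - 14.89 * 0.0267 = 3.6024 V
Step 2: P_out = V_terminal * I = 3.6024 * 14.89 = 53.64 W

53.64 W


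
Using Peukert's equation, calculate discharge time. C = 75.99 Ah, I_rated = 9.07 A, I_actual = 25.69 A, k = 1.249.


t_rated = C / I_rated = 75.99 / 9.07 = 8.3782 hr
(I_rated/I)^k = (0.35306)^1.249 = 0.27243
t = t_rated * (I_rated/I)^k = 8.3782 * 0.27243 = 2.282 hr

2.282 hr


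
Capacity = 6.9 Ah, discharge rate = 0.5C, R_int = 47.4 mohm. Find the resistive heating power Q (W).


Convert: R = 47.4 mohm = 0.0474 ohm
Step 1: I = C_rate * capacity = 0.5 * 6.9 = 3.45 A
Step 2: Q = I^2 * R = 3.45^2 * 0.0474 = 11.903 * 0.0474 = 0.5642 W

0.5642 W


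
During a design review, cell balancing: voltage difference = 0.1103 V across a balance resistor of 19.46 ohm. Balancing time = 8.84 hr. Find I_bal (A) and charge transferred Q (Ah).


First, Ohm's law: I_bal = 0.1103 V / 19.46 ohm = 0.005668 A
Then Q = I * t = 0.005668 A * 8.84 hr = 0.05011 Ah

I=0.005668 A, Q=0.05011 Ah


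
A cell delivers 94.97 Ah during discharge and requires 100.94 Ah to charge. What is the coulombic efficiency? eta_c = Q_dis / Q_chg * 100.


Coulombic efficiency = 94.97/100.94 * 100% = 94.09%

94.09%


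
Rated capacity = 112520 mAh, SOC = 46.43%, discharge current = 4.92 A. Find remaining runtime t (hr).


Convert: C_total = 112520 mAh = 112.52 Ah
Step 1: remaining = SOC/100 * C_total = 46.43/100 * 112.52 = 52.243 Ah
Step 2: t = remaining / I = 52.243 / 4.92 = 10.62 hr

10.62 hr


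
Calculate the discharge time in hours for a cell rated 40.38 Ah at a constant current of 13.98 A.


t = capacity / current = 40.38 / 13.98 = 2.888 hr

2.888 hr


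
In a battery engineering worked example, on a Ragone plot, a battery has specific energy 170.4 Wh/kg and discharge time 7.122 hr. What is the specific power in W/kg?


P_specific = E / t = 170.4 / 7.122 = 23.93 W/kg

23.93 W/kg


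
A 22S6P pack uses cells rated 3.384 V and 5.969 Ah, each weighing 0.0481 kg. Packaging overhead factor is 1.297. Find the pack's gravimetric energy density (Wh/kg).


Step 1: V_pack = 22 * 3.384 = 74.448 V
Step 2: C_pack = 6 * 5.969 = 35.814 Ah
Step 3: E_pack = V_pack * C_pack = 74.448 * 35.814 = 2666.3 Wh
Step 4: m_pack = 22 * 6 * 0.0481 * 1.297 = 8.2349 kg
Step 5: ED = E_pack / m_pack = 2666.3 / 8.2349 = 323.8 Wh/kg

323.8 Wh/kg


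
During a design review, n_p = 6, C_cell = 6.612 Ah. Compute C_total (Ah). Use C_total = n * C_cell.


C_total = 6 * 6.612 = 39.672 Ah

39.672 Ah


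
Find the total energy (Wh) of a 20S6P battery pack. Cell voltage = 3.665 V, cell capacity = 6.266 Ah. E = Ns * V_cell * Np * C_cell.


V_pack = 20 * 3.665 = 73.3 V
C_pack = 6 * 6.266 = 37.596 Ah
E = V_pack * C_pack = 73.3 * 37.596 = 2756 Wh

2756 Wh


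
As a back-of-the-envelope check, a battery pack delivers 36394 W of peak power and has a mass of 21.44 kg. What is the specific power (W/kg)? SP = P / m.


Specific power = 36394 W / 21.44 kg = 1697 W/kg

1697 W/kg


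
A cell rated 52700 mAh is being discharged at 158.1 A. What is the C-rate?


Convert: capacity = 52700 mAh = 52.7 Ah
C_rate = I / capacity = 158.1 / 52.7 = 3C

3C


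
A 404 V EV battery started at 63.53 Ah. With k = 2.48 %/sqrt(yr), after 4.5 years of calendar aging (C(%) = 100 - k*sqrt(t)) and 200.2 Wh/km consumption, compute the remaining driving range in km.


Step 1: capacity retention = 100 - 2.48 * sqrt(4.5) = 100 - 2.48 * 2.1213 = 94.739%
Step 2: C_now = 63.53 * 94.739/100 = 60.188 Ah
Step 3: E_pack = V * C_now = 404 * 60.188 = 24316 Wh
Step 4: range = E_pack / consumption = 24316 / 200.2 = 121.5 km

121.5 km


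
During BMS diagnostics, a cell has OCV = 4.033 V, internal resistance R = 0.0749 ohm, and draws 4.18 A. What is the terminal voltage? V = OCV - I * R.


IR drop = 4.18 * 0.0749 = 0.31308 V
V = 4.033 - 0.31308 = 3.720 V

3.720 V


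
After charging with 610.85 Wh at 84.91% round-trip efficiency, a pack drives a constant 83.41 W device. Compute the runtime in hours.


Step 1: E_discharge = eta/100 * E_charge = 84.91/100 * 610.85 = 518.67 Wh
Step 2: t = E_discharge / P = 518.67 / 83.41 = 6.218 hr

6.218 hr


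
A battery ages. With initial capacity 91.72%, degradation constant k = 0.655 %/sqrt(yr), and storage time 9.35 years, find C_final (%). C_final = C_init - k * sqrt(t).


sqrt(t) = sqrt(9.35) = 3.0578
C_final = 91.72 - 0.655 * 3.0578 = 89.72%

89.72%


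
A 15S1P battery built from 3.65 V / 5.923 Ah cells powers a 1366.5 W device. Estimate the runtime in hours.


Step 1: E_pack = Ns * V_cell * Np * C_cell = 15 * 3.65 * 1 * 5.923 = 324.28 Wh
Step 2: t = E_pack / P = 324.28 / 1366.5 = 0.2373 hr

0.2373 hr


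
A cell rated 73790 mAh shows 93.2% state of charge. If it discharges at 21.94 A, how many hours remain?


Convert: C_total = 73790 mAh = 73.79 Ah
Step 1: remaining = SOC/100 * C_total = 93.2/100 * 73.79 = 68.772 Ah
Step 2: t = remaining / I = 68.772 / 21.94 = 3.135 hr

3.135 hr


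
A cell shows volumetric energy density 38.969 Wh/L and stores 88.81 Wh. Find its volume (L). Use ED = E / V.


V = E / ED = 88.81 / 38.969 = 2.279 L

2.279 L


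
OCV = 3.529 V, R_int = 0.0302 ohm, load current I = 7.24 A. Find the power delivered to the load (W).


Step 1: V_terminal = OCV - I*R = 3.529 - 7.24 * 0.0302 = 3.3104 V
Step 2: P_out = V_terminal * I = 3.3104 * 7.24 = 23.97 W

23.97 W
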